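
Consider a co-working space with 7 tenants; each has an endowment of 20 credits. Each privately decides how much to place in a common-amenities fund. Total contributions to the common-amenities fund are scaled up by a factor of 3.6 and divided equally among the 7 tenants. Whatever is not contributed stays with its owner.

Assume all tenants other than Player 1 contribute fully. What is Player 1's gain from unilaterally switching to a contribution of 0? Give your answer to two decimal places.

Switching from a contribution of 20 to 0 lets Player 1 keep an extra 20 credits, but lowers the common-amenities fund by 20, which costs Player 1 their own share of that drop: 3.6/7 × 20 = 10.29.
Net gain = 20 − 10.29 = 9.71. The private return per contributed unit (0.5143) is below 1, so free-riding is indeed the best response regardless of what the others do.

9.71 credits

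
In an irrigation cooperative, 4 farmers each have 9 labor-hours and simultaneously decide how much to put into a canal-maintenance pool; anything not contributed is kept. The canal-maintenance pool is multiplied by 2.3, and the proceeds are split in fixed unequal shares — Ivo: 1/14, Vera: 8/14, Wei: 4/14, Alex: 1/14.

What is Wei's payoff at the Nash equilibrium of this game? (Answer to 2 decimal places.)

14.91 labor-hours

For player j, contributing a unit is worthwhile iff 2.3 × (j's share) ≥ 1, i.e. iff j's share is at least 0.4348.
Vera alone (share 8/14) is above the threshold, contributing 9; the remaining 3 contribute 0. Total contributed: 9.
Wei keeps 9 and receives 2.3 × 9 × 4/14 = 5.91 from the canal-maintenance pool, for a payoff of 14.91.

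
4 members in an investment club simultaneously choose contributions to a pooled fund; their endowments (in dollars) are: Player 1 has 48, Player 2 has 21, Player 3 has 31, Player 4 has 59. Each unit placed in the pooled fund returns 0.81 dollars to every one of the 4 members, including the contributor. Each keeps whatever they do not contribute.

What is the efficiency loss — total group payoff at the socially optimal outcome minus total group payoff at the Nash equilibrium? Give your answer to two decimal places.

356.16 dollars

The private return per contributed unit is 0.81 < 1 for everyone, so the Nash equilibrium is zero contribution and the group total is Σ E_j = 48 + 21 + 31 + 59 = 159.
Each contributed unit returns 3.240 to the group, so the social optimum is full contribution by everyone: group total = 3.240 × 159 = 515.16.
Efficiency loss = (3.240 − 1) × 159 = 356.16.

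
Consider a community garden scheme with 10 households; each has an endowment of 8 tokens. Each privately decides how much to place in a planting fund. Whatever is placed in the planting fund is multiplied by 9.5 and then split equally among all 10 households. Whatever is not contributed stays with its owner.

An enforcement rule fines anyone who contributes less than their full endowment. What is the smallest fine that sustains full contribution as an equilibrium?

Given the others contribute fully, the best deviation is to contribute 0 (any partial contribution still incurs the fine and gives up units whose private return 0.9500 is below 1).
Deviating from 8 to 0 saves 8 tokens but forfeits the deviator's share of the drop in the planting fund: 9.5/10 × 8 = 7.60.
So the deviation gain is 8 − 7.60 = 0.40, and the fine must be at least 0.40 tokens to wipe it out.

0.40 tokens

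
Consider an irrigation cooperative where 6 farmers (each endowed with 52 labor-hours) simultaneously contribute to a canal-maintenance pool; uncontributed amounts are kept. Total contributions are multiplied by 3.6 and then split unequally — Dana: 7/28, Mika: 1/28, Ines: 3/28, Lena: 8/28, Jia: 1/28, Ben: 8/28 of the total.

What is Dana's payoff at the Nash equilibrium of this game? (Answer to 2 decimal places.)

145.60 labor-hours

A player with share s gets back 3.6·s per unit contributed, so full contribution is dominant for anyone with s > 1/3.6 = 0.2778 and zero contribution is dominant for anyone below.
Lena and Ben clear that bar, contributing 52 each; the remaining 4 contribute 0. Total contributed: 104.
Dana keeps 52 and receives 3.6 × 104 × 7/28 = 93.60 from the canal-maintenance pool, for a payoff of 145.60.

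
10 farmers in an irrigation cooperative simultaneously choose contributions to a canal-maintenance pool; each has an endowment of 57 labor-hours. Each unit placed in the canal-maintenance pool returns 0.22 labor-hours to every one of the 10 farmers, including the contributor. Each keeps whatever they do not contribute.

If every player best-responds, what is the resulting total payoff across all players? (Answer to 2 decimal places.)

The private return per contributed unit is 0.22 < 1, so contributing 0 is dominant for every player. At the Nash equilibrium everyone keeps their 57, and the group total is 10 × 57 = 570.

570.00 labor-hours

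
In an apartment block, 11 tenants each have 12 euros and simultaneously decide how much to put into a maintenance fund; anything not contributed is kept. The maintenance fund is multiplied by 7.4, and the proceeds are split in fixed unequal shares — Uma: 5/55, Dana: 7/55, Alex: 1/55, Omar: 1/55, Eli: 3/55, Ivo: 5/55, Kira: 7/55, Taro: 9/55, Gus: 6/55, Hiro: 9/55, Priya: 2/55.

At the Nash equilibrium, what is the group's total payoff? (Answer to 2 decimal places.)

A player with share s gets back 7.4·s per unit contributed, so full contribution is dominant for anyone with s > 1/7.4 = 0.1351 and zero contribution is dominant for anyone below.
Taro and Hiro are above the threshold, contributing 12 each; the remaining 9 contribute 0. Total contributed: 24.
The maintenance fund pays out 7.4 × 24 = 177.60 in total (split across the unequal shares, but the aggregate is all that matters for the group sum).
The 9 free-riders keep 12 each, adding 108. Group total = 108 + 177.60 = 285.60.

285.60 euros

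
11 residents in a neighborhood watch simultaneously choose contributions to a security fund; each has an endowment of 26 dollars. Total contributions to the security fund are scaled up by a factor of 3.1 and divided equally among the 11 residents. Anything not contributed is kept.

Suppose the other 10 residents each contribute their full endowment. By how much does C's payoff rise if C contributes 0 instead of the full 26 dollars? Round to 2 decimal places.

Switching from a contribution of 26 to 0 lets C keep an extra 26 dollars, but lowers the security fund by 26, which costs C their own share of that drop: 3.1/11 × 26 = 7.33.
Net gain = 26 − 7.33 = 18.67. The private return per contributed unit (0.2818) is below 1, so free-riding is indeed the best response regardless of what the others do.

18.67 dollars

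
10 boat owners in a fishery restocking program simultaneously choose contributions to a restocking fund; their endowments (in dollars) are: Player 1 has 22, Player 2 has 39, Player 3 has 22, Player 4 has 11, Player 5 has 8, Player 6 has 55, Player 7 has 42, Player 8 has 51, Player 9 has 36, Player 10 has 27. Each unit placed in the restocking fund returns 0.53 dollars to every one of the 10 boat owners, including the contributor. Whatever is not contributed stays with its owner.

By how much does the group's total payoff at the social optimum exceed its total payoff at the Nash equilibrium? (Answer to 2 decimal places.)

The private return per contributed unit is 0.53 < 1 for everyone, so the Nash equilibrium is zero contribution and the group total is Σ E_j = 22 + 39 + 22 + 11 + 8 + 55 + 42 + 51 + 36 + 27 = 313.
Each contributed unit returns 5.300 to the group, so the social optimum is full contribution by everyone: group total = 5.300 × 313 = 1658.90.
Efficiency loss = (5.300 − 1) × 313 = 1345.90.

1345.90 dollars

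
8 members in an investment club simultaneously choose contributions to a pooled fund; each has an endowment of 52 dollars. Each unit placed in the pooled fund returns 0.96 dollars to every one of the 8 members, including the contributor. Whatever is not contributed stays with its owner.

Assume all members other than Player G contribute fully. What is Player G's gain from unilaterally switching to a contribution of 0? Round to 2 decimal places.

Switching from a contribution of 52 to 0 lets Player G keep an extra 52 dollars, but lowers the pooled fund by 52, which costs Player G their own share of that drop: 0.96 × 52 = 49.92.
Net gain = 52 − 49.92 = 2.08. The private return per contributed unit (0.96) is below 1, so free-riding is indeed the best response regardless of what the others do.

2.08 dollars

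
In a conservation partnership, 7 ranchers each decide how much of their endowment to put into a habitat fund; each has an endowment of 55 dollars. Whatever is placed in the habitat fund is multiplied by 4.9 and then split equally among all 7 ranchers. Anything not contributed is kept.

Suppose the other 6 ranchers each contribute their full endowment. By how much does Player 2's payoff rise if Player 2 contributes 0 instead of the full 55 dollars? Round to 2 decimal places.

Switching from a contribution of 55 to 0 lets Player 2 keep an extra 55 dollars, but lowers the habitat fund by 55, which costs Player 2 their own share of that drop: 4.9/7 × 55 = 38.50.
Net gain = 55 − 38.50 = 16.50. The private return per contributed unit (0.7000) is below 1, so free-riding is indeed the best response regardless of what the others do.

16.50 dollars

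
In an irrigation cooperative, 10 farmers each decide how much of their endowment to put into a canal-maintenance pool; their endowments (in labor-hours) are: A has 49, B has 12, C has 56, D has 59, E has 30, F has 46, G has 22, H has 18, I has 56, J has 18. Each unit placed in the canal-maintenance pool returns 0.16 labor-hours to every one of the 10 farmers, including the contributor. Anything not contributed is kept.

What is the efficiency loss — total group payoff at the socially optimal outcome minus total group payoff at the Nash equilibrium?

219.60 labor-hours

The private return per contributed unit is 0.16 < 1 for everyone, so the Nash equilibrium is zero contribution and the group total is Σ E_j = 49 + 12 + 56 + 59 + 30 + 46 + 22 + 18 + 56 + 18 = 366.
Each contributed unit returns 1.600 to the group, so the social optimum is full contribution by everyone: group total = 1.600 × 366 = 585.60.
Efficiency loss = (1.600 − 1) × 366 = 219.60.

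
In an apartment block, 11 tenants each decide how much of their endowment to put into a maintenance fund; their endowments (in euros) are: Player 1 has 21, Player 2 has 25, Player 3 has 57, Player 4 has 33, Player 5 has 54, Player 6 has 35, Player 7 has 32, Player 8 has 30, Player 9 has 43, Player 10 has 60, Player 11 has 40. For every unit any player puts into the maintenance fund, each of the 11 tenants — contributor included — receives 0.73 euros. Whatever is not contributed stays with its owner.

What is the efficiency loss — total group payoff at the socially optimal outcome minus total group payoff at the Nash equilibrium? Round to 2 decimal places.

3022.90 euros

The private return per contributed unit is 0.73 < 1 for everyone, so the Nash equilibrium is zero contribution and the group total is Σ E_j = 21 + 25 + 57 + 33 + 54 + 35 + 32 + 30 + 43 + 60 + 40 = 430.
Each contributed unit returns 8.030 to the group, so the social optimum is full contribution by everyone: group total = 8.030 × 430 = 3452.90.
Efficiency loss = (8.030 − 1) × 430 = 3022.90.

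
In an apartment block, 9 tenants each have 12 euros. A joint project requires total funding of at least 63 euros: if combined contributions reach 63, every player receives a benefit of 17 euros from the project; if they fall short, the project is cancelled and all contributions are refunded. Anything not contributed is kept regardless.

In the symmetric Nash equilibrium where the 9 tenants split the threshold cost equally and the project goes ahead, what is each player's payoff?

22 euros

Equal share of the threshold: 63/9 = 7.
At this profile no one gains by cutting their contribution: any cut drops the total below 63, the project is cancelled, contributions are refunded, and the deviator ends with 12, which is less than 12 − 7 + 17 = 22. Contributing more than 7 just wastes the excess. So contributing exactly 7 is a best response.
Each player's payoff: 12 − 7 + 17 = 22.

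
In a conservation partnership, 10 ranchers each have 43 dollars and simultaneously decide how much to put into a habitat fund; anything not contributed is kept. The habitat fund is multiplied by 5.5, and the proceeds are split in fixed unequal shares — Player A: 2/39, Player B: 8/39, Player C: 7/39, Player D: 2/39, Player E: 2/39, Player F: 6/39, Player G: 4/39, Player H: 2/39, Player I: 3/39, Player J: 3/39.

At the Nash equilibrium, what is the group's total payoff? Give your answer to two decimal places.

623.50 dollars

Player j's private return per contributed unit is 5.5 × (j's share). Contributing is weakly dominant for j when that share is at least 1/5.5 = 0.1818, and contributing 0 is dominant otherwise.
Only Player B (8/39) clears that bar, contributing 43; the remaining 9 contribute 0. Total contributed: 43.
The habitat fund pays out 5.5 × 43 = 236.50 in total (split across the unequal shares, but the aggregate is all that matters for the group sum).
The 9 free-riders keep 43 each, adding 387. Group total = 387 + 236.50 = 623.50.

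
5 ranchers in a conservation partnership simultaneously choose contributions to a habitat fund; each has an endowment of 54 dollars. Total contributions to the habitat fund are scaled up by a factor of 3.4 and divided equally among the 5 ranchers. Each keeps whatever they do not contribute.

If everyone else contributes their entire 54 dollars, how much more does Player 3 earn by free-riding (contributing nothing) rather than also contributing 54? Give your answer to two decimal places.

Switching from a contribution of 54 to 0 lets Player 3 keep an extra 54 dollars, but lowers the habitat fund by 54, which costs Player 3 their own share of that drop: 3.4/5 × 54 = 36.72.
Net gain = 54 − 36.72 = 17.28. The private return per contributed unit (0.6800) is below 1, so free-riding is indeed the best response regardless of what the others do.

17.28 dollars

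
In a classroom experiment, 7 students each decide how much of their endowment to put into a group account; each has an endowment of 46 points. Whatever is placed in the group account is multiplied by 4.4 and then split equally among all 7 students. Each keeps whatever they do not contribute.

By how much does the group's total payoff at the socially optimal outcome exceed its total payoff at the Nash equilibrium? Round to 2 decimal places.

Each contributed unit returns 4.4/7 = 0.6286 to its contributor — below 1 — so contributing 0 is dominant for every player. At the Nash equilibrium everyone keeps their 46, and the group total is 7 × 46 = 322.
Each contributed unit returns 4.400 to the group as a whole (0.6286 to each of 7 players), which exceeds 1, so the social optimum is full contribution: group total = 4.400 × 322 = 1416.80.
Efficiency loss = 1416.80 − 322 = 1094.80.

1094.80 points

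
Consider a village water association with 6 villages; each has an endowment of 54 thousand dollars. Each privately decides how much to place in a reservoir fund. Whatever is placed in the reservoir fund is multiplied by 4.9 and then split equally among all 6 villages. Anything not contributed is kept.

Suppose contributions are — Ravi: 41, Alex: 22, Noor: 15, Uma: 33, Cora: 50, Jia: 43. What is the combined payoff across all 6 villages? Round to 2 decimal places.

Total contributed: 41 + 22 + 15 + 33 + 50 + 43 = 204; total kept: 6 × 54 − 204 = 120.
The reservoir fund pays out 4.9 × 204 = 999.60 in aggregate.
Group total = 120 + 999.60 = 1119.60.

1119.60 thousand dollars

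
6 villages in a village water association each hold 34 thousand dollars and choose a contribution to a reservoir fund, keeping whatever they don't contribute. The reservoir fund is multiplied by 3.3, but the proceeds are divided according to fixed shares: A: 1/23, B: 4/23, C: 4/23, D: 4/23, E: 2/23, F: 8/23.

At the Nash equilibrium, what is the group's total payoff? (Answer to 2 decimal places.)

282.20 thousand dollars

Each unit j contributes comes back to j as 3.3 × (j's share), so j prefers to contribute only if that share exceeds 1/3.3 = 0.3030; otherwise keeping the unit dominates.
The only share above 0.3030 is F's 8/23, contributing 34; the remaining 5 contribute 0. Total contributed: 34.
The reservoir fund pays out 3.3 × 34 = 112.20 in total (split across the unequal shares, but the aggregate is all that matters for the group sum).
The 5 free-riders keep 34 each, adding 170. Group total = 170 + 112.20 = 282.20.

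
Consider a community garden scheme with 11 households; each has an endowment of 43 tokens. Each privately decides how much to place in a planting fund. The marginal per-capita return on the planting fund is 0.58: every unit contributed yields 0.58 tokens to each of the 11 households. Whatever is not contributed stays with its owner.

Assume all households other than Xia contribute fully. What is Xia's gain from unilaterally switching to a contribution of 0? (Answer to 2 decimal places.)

Switching from a contribution of 43 to 0 lets Xia keep an extra 43 tokens, but lowers the planting fund by 43, which costs Xia their own share of that drop: 0.58 × 43 = 24.94.
Net gain = 43 − 24.94 = 18.06. The private return per contributed unit (0.58) is below 1, so free-riding is indeed the best response regardless of what the others do.

18.06 tokens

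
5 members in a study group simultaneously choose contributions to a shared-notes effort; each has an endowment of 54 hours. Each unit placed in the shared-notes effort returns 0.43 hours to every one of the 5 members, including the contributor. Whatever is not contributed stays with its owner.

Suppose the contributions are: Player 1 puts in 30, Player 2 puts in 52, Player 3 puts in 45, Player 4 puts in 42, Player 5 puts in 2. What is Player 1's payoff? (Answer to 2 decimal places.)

Total contributed: 30 + 52 + 45 + 42 + 2 = 171.
Each receives 0.43 × 171 = 73.53 from the shared-notes effort.
Player 1 keeps 54 − 30 = 24, so Player 1's payoff is 24 + 73.53 = 97.53.

97.53 hours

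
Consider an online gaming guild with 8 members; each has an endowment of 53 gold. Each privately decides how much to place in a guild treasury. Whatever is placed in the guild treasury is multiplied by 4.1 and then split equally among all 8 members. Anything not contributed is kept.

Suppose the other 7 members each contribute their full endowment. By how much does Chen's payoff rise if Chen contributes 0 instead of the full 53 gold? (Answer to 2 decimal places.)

Switching from a contribution of 53 to 0 lets Chen keep an extra 53 gold, but lowers the guild treasury by 53, which costs Chen their own share of that drop: 4.1/8 × 53 = 27.16.
Net gain = 53 − 27.16 = 25.84. The private return per contributed unit (0.5125) is below 1, so free-riding is indeed the best response regardless of what the others do.

25.84 gold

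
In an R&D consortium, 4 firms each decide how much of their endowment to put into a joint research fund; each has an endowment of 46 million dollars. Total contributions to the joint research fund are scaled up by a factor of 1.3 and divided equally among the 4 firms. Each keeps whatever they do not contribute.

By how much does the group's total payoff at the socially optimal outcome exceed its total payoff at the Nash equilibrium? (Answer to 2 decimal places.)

Each contributed unit returns 1.3/4 = 0.3250 to its contributor — below 1 — so contributing 0 is dominant for every player. At the Nash equilibrium everyone keeps their 46, and the group total is 4 × 46 = 184.
Each contributed unit returns 1.300 to the group as a whole (0.3250 to each of 4 players), which exceeds 1, so the social optimum is full contribution: group total = 1.300 × 184 = 239.20.
Efficiency loss = 239.20 − 184 = 55.20.

55.20 million dollars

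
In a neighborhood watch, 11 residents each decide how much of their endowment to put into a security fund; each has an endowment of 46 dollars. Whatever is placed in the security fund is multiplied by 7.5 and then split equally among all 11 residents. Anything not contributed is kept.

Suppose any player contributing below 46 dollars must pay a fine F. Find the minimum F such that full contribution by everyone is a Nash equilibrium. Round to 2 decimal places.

Given the others contribute fully, the best deviation is to contribute 0 (any partial contribution still incurs the fine and gives up units whose private return 0.6818 is below 1).
Deviating from 46 to 0 saves 46 dollars but forfeits the deviator's share of the drop in the security fund: 7.5/11 × 46 = 31.36.
So the deviation gain is 46 − 31.36 = 14.64, and the fine must be at least 14.64 dollars to wipe it out.

14.64 dollars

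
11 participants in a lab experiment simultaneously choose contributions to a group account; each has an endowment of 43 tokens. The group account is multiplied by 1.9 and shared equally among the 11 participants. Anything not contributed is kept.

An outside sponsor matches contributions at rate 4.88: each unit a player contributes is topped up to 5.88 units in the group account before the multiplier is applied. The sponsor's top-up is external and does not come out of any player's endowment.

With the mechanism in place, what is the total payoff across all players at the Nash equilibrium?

5284.36 tokens

Under the mechanism each unit contributed yields 1.9 × 5.88 / 11 = 1.0156 back to its contributor per unit of net cost, which exceeds 1, making full contribution the dominant choice for everyone.
At the Nash equilibrium everyone contributes 43. Group total payoff = 1.9 × 5.88 × 473 = 5284.36.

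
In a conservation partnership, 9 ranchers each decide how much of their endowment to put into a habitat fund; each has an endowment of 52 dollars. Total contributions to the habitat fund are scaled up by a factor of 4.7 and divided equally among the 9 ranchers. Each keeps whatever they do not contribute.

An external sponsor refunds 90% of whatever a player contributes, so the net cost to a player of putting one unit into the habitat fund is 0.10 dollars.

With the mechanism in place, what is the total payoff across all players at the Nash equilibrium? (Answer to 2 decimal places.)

With the mechanism, a contributed unit returns (4.7/9) / 0.10 = 5.2222 per unit of net cost to the contributor — now above 1 — so contributing fully is weakly dominant for every player.
So the Nash equilibrium is full contribution by all 9; the group earns 9 × (52 × 0.90 + 4.7 × 52) = 2620.80.

2620.80 dollars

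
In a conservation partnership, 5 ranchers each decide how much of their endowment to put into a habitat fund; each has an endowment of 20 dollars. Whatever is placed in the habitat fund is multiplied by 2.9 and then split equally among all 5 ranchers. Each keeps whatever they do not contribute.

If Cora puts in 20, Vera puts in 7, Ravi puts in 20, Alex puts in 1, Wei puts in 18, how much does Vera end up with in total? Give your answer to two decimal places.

51.28 dollars

Total contributed: 20 + 7 + 20 + 1 + 18 = 66.
Each receives 2.9 × 66 / 5 = 38.28 from the habitat fund.
Vera keeps 20 − 7 = 13, so Vera's payoff is 13 + 38.28 = 51.28.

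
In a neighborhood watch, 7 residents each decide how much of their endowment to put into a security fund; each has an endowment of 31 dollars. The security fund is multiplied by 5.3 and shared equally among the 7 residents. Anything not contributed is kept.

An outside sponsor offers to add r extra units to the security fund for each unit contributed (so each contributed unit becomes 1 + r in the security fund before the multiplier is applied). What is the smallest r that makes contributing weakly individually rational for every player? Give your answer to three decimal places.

0.321

With matching at rate r, one contributed unit becomes (1 + r) in the security fund and returns 5.3 × (1 + r) / 7 to the contributor.
Setting this equal to 1: 1 + r = 7/5.3 = 1.3208.
So the minimum matching rate is r = 1.3208 − 1 = 0.321.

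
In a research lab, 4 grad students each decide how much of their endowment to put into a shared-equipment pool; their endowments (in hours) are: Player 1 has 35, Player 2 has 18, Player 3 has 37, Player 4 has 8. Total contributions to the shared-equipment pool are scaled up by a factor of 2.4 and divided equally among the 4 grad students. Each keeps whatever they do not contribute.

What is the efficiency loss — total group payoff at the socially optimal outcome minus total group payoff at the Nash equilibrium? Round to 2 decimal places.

137.20 hours

The private return per contributed unit is 2.4/4 = 0.6000 < 1 for every player regardless of endowment, so the Nash equilibrium is zero contribution and the group total is Σ E_j = 35 + 18 + 37 + 8 = 98.
Each contributed unit returns 2.400 to the group, so the social optimum is full contribution by everyone: group total = 2.400 × 98 = 235.20.
Efficiency loss = (2.400 − 1) × 98 = 137.20.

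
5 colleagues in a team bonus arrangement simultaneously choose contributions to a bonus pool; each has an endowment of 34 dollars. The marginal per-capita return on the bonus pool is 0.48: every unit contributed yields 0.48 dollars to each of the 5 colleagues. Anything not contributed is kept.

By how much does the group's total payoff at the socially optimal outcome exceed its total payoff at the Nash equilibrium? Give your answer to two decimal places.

The private return per contributed unit is 0.48 < 1, so contributing 0 is dominant for every player. At the Nash equilibrium everyone keeps their 34, and the group total is 5 × 34 = 170.
Each contributed unit returns 2.400 to the group as a whole (0.48 to each of 5 players), which exceeds 1, so the social optimum is full contribution: group total = 2.400 × 170 = 408.00.
Efficiency loss = 408.00 − 170 = 238.00.

238.00 dollars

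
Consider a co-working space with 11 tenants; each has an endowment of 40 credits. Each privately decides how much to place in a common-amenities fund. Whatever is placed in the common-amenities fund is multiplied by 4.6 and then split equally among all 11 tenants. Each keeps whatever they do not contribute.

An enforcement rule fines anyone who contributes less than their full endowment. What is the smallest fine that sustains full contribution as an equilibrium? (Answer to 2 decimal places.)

Given the others contribute fully, the best deviation is to contribute 0 (any partial contribution still incurs the fine and gives up units whose private return 0.4182 is below 1).
Deviating from 40 to 0 saves 40 credits but forfeits the deviator's share of the drop in the common-amenities fund: 4.6/11 × 40 = 16.73.
So the deviation gain is 40 − 16.73 = 23.27, and the fine must be at least 23.27 credits to wipe it out.

23.27 credits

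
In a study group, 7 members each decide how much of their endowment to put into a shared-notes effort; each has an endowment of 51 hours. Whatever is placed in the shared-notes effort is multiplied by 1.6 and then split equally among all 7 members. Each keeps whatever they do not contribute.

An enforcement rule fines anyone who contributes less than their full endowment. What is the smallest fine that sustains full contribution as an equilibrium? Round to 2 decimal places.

39.34 hours

Given the others contribute fully, the best deviation is to contribute 0 (any partial contribution still incurs the fine and gives up units whose private return 0.2286 is below 1).
Deviating from 51 to 0 saves 51 hours but forfeits the deviator's share of the drop in the shared-notes effort: 1.6/7 × 51 = 11.66.
So the deviation gain is 51 − 11.66 = 39.34, and the fine must be at least 39.34 hours to wipe it out.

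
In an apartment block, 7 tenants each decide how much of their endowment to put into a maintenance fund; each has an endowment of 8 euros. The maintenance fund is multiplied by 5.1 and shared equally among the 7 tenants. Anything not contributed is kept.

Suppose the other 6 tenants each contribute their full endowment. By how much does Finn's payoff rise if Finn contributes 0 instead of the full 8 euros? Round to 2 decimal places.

Switching from a contribution of 8 to 0 lets Finn keep an extra 8 euros, but lowers the maintenance fund by 8, which costs Finn their own share of that drop: 5.1/7 × 8 = 5.83.
Net gain = 8 − 5.83 = 2.17. The private return per contributed unit (0.7286) is below 1, so free-riding is indeed the best response regardless of what the others do.

2.17 euros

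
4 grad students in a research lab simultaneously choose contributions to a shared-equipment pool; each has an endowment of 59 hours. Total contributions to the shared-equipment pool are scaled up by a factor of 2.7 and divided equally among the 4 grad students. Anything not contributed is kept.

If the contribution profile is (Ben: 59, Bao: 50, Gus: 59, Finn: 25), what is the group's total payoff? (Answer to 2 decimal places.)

564.10 hours

Total contributed: 59 + 50 + 59 + 25 = 193; total kept: 4 × 59 − 193 = 43.
The shared-equipment pool pays out 2.7 × 193 = 521.10 in aggregate.
Group total = 43 + 521.10 = 564.10.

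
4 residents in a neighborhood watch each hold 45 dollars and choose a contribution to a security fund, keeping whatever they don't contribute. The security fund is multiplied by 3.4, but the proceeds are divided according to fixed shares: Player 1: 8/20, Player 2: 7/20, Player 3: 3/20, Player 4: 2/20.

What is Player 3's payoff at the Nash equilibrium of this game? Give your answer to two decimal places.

90.90 dollars

For player j, contributing a unit is worthwhile iff 3.4 × (j's share) ≥ 1, i.e. iff j's share is at least 0.2941.
Player 1 and Player 2 are above the threshold, contributing 45 each; the remaining 2 contribute 0. Total contributed: 90.
Player 3 keeps 45 and receives 3.4 × 90 × 3/20 = 45.90 from the security fund, for a payoff of 90.90.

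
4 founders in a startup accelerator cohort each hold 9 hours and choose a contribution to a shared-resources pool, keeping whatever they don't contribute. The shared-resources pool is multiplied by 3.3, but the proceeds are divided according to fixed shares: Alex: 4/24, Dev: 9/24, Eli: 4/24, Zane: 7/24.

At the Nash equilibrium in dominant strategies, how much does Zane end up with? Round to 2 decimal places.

17.66 hours

Each unit j contributes comes back to j as 3.3 × (j's share), so j prefers to contribute only if that share exceeds 1/3.3 = 0.3030; otherwise keeping the unit dominates.
Only Dev (9/24) clears that bar, contributing 9; the remaining 3 contribute 0. Total contributed: 9.
Zane keeps 9 and receives 3.3 × 9 × 7/24 = 8.66 from the shared-resources pool, for a payoff of 17.66.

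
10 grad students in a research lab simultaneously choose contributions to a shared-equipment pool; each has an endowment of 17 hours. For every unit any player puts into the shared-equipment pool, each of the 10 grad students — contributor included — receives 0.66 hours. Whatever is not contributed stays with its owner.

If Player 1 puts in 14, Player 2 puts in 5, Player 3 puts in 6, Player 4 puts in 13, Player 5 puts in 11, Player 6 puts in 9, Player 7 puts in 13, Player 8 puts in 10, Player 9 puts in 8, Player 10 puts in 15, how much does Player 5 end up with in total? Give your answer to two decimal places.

74.64 hours

Total contributed: 14 + 5 + 6 + 13 + 11 + 9 + 13 + 10 + 8 + 15 = 104.
Each receives 0.66 × 104 = 68.64 from the shared-equipment pool.
Player 5 keeps 17 − 11 = 6, so Player 5's payoff is 6 + 68.64 = 74.64.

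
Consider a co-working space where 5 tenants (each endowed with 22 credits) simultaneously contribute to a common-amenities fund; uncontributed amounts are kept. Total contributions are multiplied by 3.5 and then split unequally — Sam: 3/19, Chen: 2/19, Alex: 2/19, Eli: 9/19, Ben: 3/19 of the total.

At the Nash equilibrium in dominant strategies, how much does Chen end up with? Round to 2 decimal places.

30.11 credits

A player with share s gets back 3.5·s per unit contributed, so full contribution is dominant for anyone with s > 1/3.5 = 0.2857 and zero contribution is dominant for anyone below.
Eli alone (share 9/19) is above the threshold, contributing 22; the remaining 4 contribute 0. Total contributed: 22.
Chen keeps 22 and receives 3.5 × 22 × 2/19 = 8.11 from the common-amenities fund, for a payoff of 30.11.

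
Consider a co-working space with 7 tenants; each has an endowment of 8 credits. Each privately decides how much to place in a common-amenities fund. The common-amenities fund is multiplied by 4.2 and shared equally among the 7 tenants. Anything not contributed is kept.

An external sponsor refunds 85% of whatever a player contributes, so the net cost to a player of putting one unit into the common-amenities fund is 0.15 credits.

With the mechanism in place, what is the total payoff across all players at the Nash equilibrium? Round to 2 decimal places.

282.80 credits

The effective private return per unit is now (4.2/7) / 0.15 = 4.0000 > 1, so every player's dominant strategy flips to full contribution.
At the Nash equilibrium everyone contributes 8. Group total payoff = 7 × (8 × 0.85 + 4.2 × 8) = 282.80.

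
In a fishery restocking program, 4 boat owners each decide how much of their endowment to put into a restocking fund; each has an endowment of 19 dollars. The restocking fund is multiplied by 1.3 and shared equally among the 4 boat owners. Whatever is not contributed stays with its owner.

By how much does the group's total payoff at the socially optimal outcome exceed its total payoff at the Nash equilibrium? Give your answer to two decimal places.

Each contributed unit returns 1.3/4 = 0.3250 to its contributor — below 1 — so contributing 0 is dominant for every player. At the Nash equilibrium everyone keeps their 19, and the group total is 4 × 19 = 76.
Each contributed unit returns 1.300 to the group as a whole (0.3250 to each of 4 players), which exceeds 1, so the social optimum is full contribution: group total = 1.300 × 76 = 98.80.
Efficiency loss = 98.80 − 76 = 22.80.

22.80 dollars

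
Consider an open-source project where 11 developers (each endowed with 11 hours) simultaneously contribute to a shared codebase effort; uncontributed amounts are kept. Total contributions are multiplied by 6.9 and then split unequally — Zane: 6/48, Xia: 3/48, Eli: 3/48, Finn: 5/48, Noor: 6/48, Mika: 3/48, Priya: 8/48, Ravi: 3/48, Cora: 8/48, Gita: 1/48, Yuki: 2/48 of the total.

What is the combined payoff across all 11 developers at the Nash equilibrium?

250.80 hours

For player j, contributing a unit is worthwhile iff 6.9 × (j's share) ≥ 1, i.e. iff j's share is at least 0.1449.
Priya and Cora clear that bar, contributing 11 each; the remaining 9 contribute 0. Total contributed: 22.
The shared codebase effort pays out 6.9 × 22 = 151.80 in total (split across the unequal shares, but the aggregate is all that matters for the group sum).
The 9 free-riders keep 11 each, adding 99. Group total = 99 + 151.80 = 250.80.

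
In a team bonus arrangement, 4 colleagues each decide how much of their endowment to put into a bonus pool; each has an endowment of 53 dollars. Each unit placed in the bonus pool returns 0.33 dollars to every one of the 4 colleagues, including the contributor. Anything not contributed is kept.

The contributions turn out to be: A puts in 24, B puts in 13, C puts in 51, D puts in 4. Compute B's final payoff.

Total contributed: 24 + 13 + 51 + 4 = 92.
Each receives 0.33 × 92 = 30.36 from the bonus pool.
B keeps 53 − 13 = 40, so B's payoff is 40 + 30.36 = 70.36.

70.36 dollars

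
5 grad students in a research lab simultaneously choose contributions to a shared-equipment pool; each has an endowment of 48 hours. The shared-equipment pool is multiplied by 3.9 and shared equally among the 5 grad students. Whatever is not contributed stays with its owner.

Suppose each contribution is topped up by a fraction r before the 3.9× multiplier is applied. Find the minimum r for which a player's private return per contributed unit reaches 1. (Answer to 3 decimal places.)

With matching at rate r, one contributed unit becomes (1 + r) in the shared-equipment pool and returns 3.9 × (1 + r) / 5 to the contributor.
Setting this equal to 1: 1 + r = 5/3.9 = 1.2821.
So the minimum matching rate is r = 1.2821 − 1 = 0.282.

0.282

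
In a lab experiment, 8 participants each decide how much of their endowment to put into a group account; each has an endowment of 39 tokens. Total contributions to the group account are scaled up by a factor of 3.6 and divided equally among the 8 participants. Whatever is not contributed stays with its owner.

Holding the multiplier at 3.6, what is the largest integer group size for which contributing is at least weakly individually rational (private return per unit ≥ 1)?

Private return per unit is 3.6/(group size), which is ≥ 1 whenever the group size is ≤ 3.6.
The largest such integer is 3.

3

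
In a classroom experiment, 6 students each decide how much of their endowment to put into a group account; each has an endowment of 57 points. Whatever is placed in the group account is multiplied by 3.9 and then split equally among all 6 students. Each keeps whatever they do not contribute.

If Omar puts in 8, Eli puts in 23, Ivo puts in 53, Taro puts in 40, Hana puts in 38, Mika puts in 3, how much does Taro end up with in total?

Total contributed: 8 + 23 + 53 + 40 + 38 + 3 = 165.
Each receives 3.9 × 165 / 6 = 107.25 from the group account.
Taro keeps 57 − 40 = 17, so Taro's payoff is 17 + 107.25 = 124.25.

124.25 points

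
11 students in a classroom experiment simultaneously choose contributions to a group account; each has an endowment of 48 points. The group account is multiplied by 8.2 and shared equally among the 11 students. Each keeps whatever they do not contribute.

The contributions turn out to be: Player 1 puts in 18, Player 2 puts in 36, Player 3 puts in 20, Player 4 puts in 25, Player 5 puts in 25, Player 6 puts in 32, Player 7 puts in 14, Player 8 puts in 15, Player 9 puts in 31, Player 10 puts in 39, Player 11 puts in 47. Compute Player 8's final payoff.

Total contributed: 18 + 36 + 20 + 25 + 25 + 32 + 14 + 15 + 31 + 39 + 47 = 302.
Each receives 8.2 × 302 / 11 = 225.13 from the group account.
Player 8 keeps 48 − 15 = 33, so Player 8's payoff is 33 + 225.13 = 258.13.

258.13 points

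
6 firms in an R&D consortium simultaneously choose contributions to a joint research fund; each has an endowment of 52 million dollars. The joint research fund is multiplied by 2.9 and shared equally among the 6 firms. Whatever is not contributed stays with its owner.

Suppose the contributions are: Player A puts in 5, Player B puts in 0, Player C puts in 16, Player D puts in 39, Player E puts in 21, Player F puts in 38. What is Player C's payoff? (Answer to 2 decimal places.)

Total contributed: 5 + 0 + 16 + 39 + 21 + 38 = 119.
Each receives 2.9 × 119 / 6 = 57.52 from the joint research fund.
Player C keeps 52 − 16 = 36, so Player C's payoff is 36 + 57.52 = 93.52.

93.52 million dollars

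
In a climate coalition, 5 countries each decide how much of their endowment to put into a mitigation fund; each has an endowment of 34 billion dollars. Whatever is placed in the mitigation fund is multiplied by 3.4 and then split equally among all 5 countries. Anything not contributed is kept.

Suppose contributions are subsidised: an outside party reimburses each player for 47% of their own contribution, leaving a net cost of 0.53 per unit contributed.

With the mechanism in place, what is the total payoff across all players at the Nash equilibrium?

657.90 billion dollars

With the mechanism, a contributed unit returns (3.4/5) / 0.53 = 1.2830 per unit of net cost to the contributor — now above 1 — so contributing fully is weakly dominant for every player.
So the Nash equilibrium is full contribution by all 5; the group earns 5 × (34 × 0.47 + 3.4 × 34) = 657.90.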